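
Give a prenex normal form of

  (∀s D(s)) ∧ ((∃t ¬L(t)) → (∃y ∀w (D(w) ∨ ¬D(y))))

∀s ∀t ∃y ∀w (D(s) ∧ (L(t) ∨ D(w) ∨ ¬D(y)))

Eliminate → and ↔ using ¬ and ∨.
  (∀s D(s)) ∧ (¬(∃t ¬L(t)) ∨ (∃y ∀w (D(w) ∨ ¬D(y))))
Push ¬ through the quantifiers and connectives to reach negation normal form:
  (∀s D(s)) ∧ ((∀t L(t)) ∨ (∃y ∀w (D(w) ∨ ¬D(y))))
All bound variables are already distinct, so no renaming is needed.
Pull the quantifiers to the front (each side's bound variable is not free in the other side):
  ∀s ∀t ∃y ∀w (D(s) ∧ (L(t) ∨ D(w) ∨ ¬D(y)))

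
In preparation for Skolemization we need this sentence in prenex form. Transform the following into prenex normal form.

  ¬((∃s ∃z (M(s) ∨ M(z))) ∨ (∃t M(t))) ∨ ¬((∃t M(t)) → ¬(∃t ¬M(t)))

First replace A → B with ¬A ∨ B.
  ¬((∃s ∃z (M(s) ∨ M(z))) ∨ (∃t M(t))) ∨ ¬(¬(∃t M(t)) ∨ ¬(∃t ¬M(t)))
Push ¬ through the quantifiers and connectives to reach negation normal form:
  (∀s ∀z (¬M(s) ∧ ¬M(z))) ∧ (∀t ¬M(t)) ∨ (∃t M(t)) ∧ (∃t ¬M(t))
Give each quantifier a distinct variable: t↦y, t↦u.
  (∀s ∀z (¬M(s) ∧ ¬M(z))) ∧ (∀t ¬M(t)) ∨ (∃y M(y)) ∧ (∃u ¬M(u))
Extract every quantifier outward, since the variables are now distinct and don't occur free across branches:
  ∀s ∀z ∀t ∃y ∃u (¬M(s) ∧ ¬M(z) ∧ ¬M(t) ∨ M(y) ∧ ¬M(u))

∀s ∀z ∀t ∃y ∃u (¬M(s) ∧ ¬M(z) ∧ ¬M(t) ∨ M(y) ∧ ¬M(u))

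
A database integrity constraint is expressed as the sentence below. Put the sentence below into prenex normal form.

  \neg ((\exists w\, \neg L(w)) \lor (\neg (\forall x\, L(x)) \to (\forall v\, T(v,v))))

\forall w\, \exists x\, \exists v\, (L(w) \land \neg L(x) \land \neg T(v,v))

Rewrite implications/biconditionals: A → B as ¬A ∨ B.
  \neg ((\exists w\, \neg L(w)) \lor \neg \neg (\forall x\, L(x)) \lor (\forall v\, T(v,v)))
Move each ¬ inward, flipping quantifiers it crosses:
  (\forall w\, L(w)) \land (\exists x\, \neg L(x)) \land (\exists v\, \neg T(v,v))
All bound variables are already distinct, so no renaming is needed.
Finally move all quantifiers to the prefix:
  \forall w\, \exists x\, \exists v\, (L(w) \land \neg L(x) \land \neg T(v,v))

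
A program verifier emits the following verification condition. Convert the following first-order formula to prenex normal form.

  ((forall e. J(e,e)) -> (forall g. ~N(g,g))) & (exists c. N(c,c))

exists e. forall g. exists c. ((~J(e,e) | ~N(g,g)) & N(c,c))

First replace A → B with ¬A ∨ B.
  (~(forall e. J(e,e)) | (forall g. ~N(g,g))) & (exists c. N(c,c))
Push ¬ through the quantifiers and connectives to reach negation normal form:
  ((exists e. ~J(e,e)) | (forall g. ~N(g,g))) & (exists c. N(c,c))
All bound variables are already distinct, so no renaming is needed.
Pull the quantifiers to the front (each side's bound variable is not free in the other side):
  exists e. forall g. exists c. ((~J(e,e) | ~N(g,g)) & N(c,c))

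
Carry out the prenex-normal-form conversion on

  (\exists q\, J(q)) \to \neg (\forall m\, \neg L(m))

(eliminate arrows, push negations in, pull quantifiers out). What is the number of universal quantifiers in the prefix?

1

Eliminate → and ↔ using ¬ and ∨.
  \neg (\exists q\, J(q)) \lor \neg (\forall m\, \neg L(m))
Drive negations inward (¬∀x A ≡ ∃x ¬A, ¬∃x A ≡ ∀x ¬A, De Morgan for ∧/∨):
  (\forall q\, \neg J(q)) \lor (\exists m\, L(m))
Finally move all quantifiers to the prefix:
  \forall q\, \exists m\, (\neg J(q) \lor L(m))
The prefix is \forall q \exists m: 1 universal, 1 existential.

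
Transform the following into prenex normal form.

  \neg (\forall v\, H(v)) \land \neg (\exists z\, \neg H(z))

Push ¬ through the quantifiers and connectives to reach negation normal form:
  (\exists v\, \neg H(v)) \land (\forall z\, H(z))
All bound variables are already distinct, so no renaming is needed.
Extract every quantifier outward, since the variables are now distinct and don't occur free across branches:
  \exists v\, \forall z\, (\neg H(v) \land H(z))

\exists v\, \forall z\, (\neg H(v) \land H(z))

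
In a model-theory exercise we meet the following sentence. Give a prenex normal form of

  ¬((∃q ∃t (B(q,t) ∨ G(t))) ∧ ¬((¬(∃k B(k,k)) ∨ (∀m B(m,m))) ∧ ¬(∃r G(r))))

∀q ∀t ∀k ∀m ∀r (¬B(q,t) ∧ ¬G(t) ∨ (¬B(k,k) ∨ B(m,m)) ∧ ¬G(r))

Drive negations inward (¬∀x A ≡ ∃x ¬A, ¬∃x A ≡ ∀x ¬A, De Morgan for ∧/∨):
  (∀q ∀t (¬B(q,t) ∧ ¬G(t))) ∨ ((∀k ¬B(k,k)) ∨ (∀m B(m,m))) ∧ (∀r ¬G(r))
All bound variables are already distinct, so no renaming is needed.
Pull the quantifiers to the front (each side's bound variable is not free in the other side):
  ∀q ∀t ∀k ∀m ∀r (¬B(q,t) ∧ ¬G(t) ∨ (¬B(k,k) ∨ B(m,m)) ∧ ¬G(r))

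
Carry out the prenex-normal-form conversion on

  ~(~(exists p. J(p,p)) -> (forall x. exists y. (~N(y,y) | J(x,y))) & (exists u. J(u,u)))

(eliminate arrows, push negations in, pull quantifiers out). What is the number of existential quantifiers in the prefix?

1

Rewrite implications/biconditionals: A → B as ¬A ∨ B.
  ~(~~(exists p. J(p,p)) | (forall x. exists y. (~N(y,y) | J(x,y))) & (exists u. J(u,u)))
Push ¬ through the quantifiers and connectives to reach negation normal form:
  (forall p. ~J(p,p)) & ((exists x. forall y. (N(y,y) & ~J(x,y))) | (forall u. ~J(u,u)))
All bound variables are already distinct, so no renaming is needed.
Pull the quantifiers to the front (each side's bound variable is not free in the other side):
  forall p. exists x. forall y. forall u. (~J(p,p) & (N(y,y) & ~J(x,y) | ~J(u,u)))
The prefix is forall p exists x forall y forall u: 3 universal, 1 existential.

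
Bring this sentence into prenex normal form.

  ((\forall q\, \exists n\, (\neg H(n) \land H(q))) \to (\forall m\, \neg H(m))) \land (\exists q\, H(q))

\exists q\, \forall n\, \forall m\, \exists y1\, ((H(n) \lor \neg H(q) \lor \neg H(m)) \land H(y1))

Eliminate → and ↔ using ¬ and ∨.
  (\neg (\forall q\, \exists n\, (\neg H(n) \land H(q))) \lor (\forall m\, \neg H(m))) \land (\exists q\, H(q))
Move each ¬ inward, flipping quantifiers it crosses:
  ((\exists q\, \forall n\, (H(n) \lor \neg H(q))) \lor (\forall m\, \neg H(m))) \land (\exists q\, H(q))
Rename bound variables to avoid capture: q↦y1.
  ((\exists q\, \forall n\, (H(n) \lor \neg H(q))) \lor (\forall m\, \neg H(m))) \land (\exists y1\, H(y1))
Extract every quantifier outward, since the variables are now distinct and don't occur free across branches:
  \exists q\, \forall n\, \forall m\, \exists y1\, ((H(n) \lor \neg H(q) \lor \neg H(m)) \land H(y1))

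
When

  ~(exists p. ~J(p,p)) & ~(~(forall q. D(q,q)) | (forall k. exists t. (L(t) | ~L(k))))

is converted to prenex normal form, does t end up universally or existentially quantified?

Move each ¬ inward, flipping quantifiers it crosses:
  (forall p. J(p,p)) & (forall q. D(q,q)) & (exists k. forall t. (~L(t) & L(k)))
All bound variables are already distinct, so no renaming is needed.
Pull the quantifiers to the front (each side's bound variable is not free in the other side):
  forall p. forall q. exists k. forall t. (J(p,p) & D(q,q) & ~L(t) & L(k))
The quantifier exists t sits under an odd number of negations, so it flips to forall t.

universal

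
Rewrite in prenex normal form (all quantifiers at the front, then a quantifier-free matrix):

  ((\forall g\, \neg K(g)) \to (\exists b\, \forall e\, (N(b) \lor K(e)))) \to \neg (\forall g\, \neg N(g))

\forall g\, \forall b\, \exists e\, \exists z1\, (\neg K(g) \land \neg N(b) \land \neg K(e) \lor N(z1))

Rewrite implications/biconditionals: A → B as ¬A ∨ B.
  \neg (\neg (\forall g\, \neg K(g)) \lor (\exists b\, \forall e\, (N(b) \lor K(e)))) \lor \neg (\forall g\, \neg N(g))
Push ¬ through the quantifiers and connectives to reach negation normal form:
  (\forall g\, \neg K(g)) \land (\forall b\, \exists e\, (\neg N(b) \land \neg K(e))) \lor (\exists g\, N(g))
Rename bound variables to avoid capture: g↦z1.
  (\forall g\, \neg K(g)) \land (\forall b\, \exists e\, (\neg N(b) \land \neg K(e))) \lor (\exists z1\, N(z1))
Extract every quantifier outward, since the variables are now distinct and don't occur free across branches:
  \forall g\, \forall b\, \exists e\, \exists z1\, (\neg K(g) \land \neg N(b) \land \neg K(e) \lor N(z1))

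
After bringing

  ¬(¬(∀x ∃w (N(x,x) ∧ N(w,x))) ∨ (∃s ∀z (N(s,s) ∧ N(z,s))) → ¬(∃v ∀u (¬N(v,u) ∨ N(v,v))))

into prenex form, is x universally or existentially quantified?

Eliminate → and ↔ using ¬ and ∨.
  ¬(¬(¬(∀x ∃w (N(x,x) ∧ N(w,x))) ∨ (∃s ∀z (N(s,s) ∧ N(z,s)))) ∨ ¬(∃v ∀u (¬N(v,u) ∨ N(v,v))))
Move each ¬ inward, flipping quantifiers it crosses:
  ((∃x ∀w (¬N(x,x) ∨ ¬N(w,x))) ∨ (∃s ∀z (N(s,s) ∧ N(z,s)))) ∧ (∃v ∀u (¬N(v,u) ∨ N(v,v)))
All bound variables are already distinct, so no renaming is needed.
Finally move all quantifiers to the prefix:
  ∃x ∀w ∃s ∀z ∃v ∀u ((¬N(x,x) ∨ ¬N(w,x) ∨ N(s,s) ∧ N(z,s)) ∧ (¬N(v,u) ∨ N(v,v)))
The quantifier ∀x sits under an odd number of negations (counting the antecedent side of each →), so it flips to ∃x.

existential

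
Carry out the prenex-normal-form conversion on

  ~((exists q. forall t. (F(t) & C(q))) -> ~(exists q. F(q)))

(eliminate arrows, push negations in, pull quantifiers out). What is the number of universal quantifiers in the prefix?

Eliminate → and ↔ using ¬ and ∨.
  ~(~(exists q. forall t. (F(t) & C(q))) | ~(exists q. F(q)))
Move each ¬ inward, flipping quantifiers it crosses:
  (exists q. forall t. (F(t) & C(q))) & (exists q. F(q))
Standardize variables apart so no two quantifiers bind the same name: q↦x1.
  (exists q. forall t. (F(t) & C(q))) & (exists x1. F(x1))
Finally move all quantifiers to the prefix:
  exists q. forall t. exists x1. (F(t) & C(q) & F(x1))
The prefix is exists q forall t exists x1: 1 universal, 2 existential.

1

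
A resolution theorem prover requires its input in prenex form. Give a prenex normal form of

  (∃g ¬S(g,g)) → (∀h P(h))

∀g ∀h (S(g,g) ∨ P(h))

Eliminate → and ↔ using ¬ and ∨.
  ¬(∃g ¬S(g,g)) ∨ (∀h P(h))
Move each ¬ inward, flipping quantifiers it crosses:
  (∀g S(g,g)) ∨ (∀h P(h))
Pull the quantifiers to the front (each side's bound variable is not free in the other side):
  ∀g ∀h (S(g,g) ∨ P(h))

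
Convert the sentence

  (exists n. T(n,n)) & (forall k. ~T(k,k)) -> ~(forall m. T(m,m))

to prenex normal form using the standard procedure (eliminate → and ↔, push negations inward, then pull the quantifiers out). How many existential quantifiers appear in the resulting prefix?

Eliminate → and ↔ using ¬ and ∨.
  ~((exists n. T(n,n)) & (forall k. ~T(k,k))) | ~(forall m. T(m,m))
Drive negations inward (¬∀x A ≡ ∃x ¬A, ¬∃x A ≡ ∀x ¬A, De Morgan for ∧/∨):
  (forall n. ~T(n,n)) | (exists k. T(k,k)) | (exists m. ~T(m,m))
All bound variables are already distinct, so no renaming is needed.
Extract every quantifier outward, since the variables are now distinct and don't occur free across branches:
  forall n. exists k. exists m. (~T(n,n) | T(k,k) | ~T(m,m))
The prefix is forall n exists k exists m: 1 universal, 2 existential.

2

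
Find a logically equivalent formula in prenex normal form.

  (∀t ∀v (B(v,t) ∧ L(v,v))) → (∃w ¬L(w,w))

∃t ∃v ∃w (¬B(v,t) ∨ ¬L(v,v) ∨ ¬L(w,w))

Rewrite implications/biconditionals: A → B as ¬A ∨ B.
  ¬(∀t ∀v (B(v,t) ∧ L(v,v))) ∨ (∃w ¬L(w,w))
Push ¬ through the quantifiers and connectives to reach negation normal form:
  (∃t ∃v (¬B(v,t) ∨ ¬L(v,v))) ∨ (∃w ¬L(w,w))
All bound variables are already distinct, so no renaming is needed.
Extract every quantifier outward, since the variables are now distinct and don't occur free across branches:
  ∃t ∃v ∃w (¬B(v,t) ∨ ¬L(v,v) ∨ ¬L(w,w))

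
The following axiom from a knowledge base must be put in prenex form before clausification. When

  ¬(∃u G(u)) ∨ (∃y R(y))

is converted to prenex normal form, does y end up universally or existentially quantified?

Move each ¬ inward, flipping quantifiers it crosses:
  (∀u ¬G(u)) ∨ (∃y R(y))
Pull the quantifiers to the front (each side's bound variable is not free in the other side):
  ∀u ∃y (¬G(u) ∨ R(y))
The quantifier ∃y sits under an even number of negations, so it remains existential.

existential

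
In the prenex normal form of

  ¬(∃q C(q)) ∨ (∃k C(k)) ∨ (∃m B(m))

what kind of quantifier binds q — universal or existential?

universal

Move each ¬ inward, flipping quantifiers it crosses:
  (∀q ¬C(q)) ∨ (∃k C(k)) ∨ (∃m B(m))
Extract every quantifier outward, since the variables are now distinct and don't occur free across branches:
  ∀q ∃k ∃m (¬C(q) ∨ C(k) ∨ B(m))
The quantifier ∃q sits under an odd number of negations, so it flips to ∀q.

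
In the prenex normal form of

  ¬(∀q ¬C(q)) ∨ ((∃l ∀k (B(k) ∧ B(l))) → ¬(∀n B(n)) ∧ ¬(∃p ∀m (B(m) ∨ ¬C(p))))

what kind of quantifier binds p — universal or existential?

Eliminate → and ↔ using ¬ and ∨.
  ¬(∀q ¬C(q)) ∨ ¬(∃l ∀k (B(k) ∧ B(l))) ∨ ¬(∀n B(n)) ∧ ¬(∃p ∀m (B(m) ∨ ¬C(p)))
Drive negations inward (¬∀x A ≡ ∃x ¬A, ¬∃x A ≡ ∀x ¬A, De Morgan for ∧/∨):
  (∃q C(q)) ∨ (∀l ∃k (¬B(k) ∨ ¬B(l))) ∨ (∃n ¬B(n)) ∧ (∀p ∃m (¬B(m) ∧ C(p)))
All bound variables are already distinct, so no renaming is needed.
Finally move all quantifiers to the prefix:
  ∃q ∀l ∃k ∃n ∀p ∃m (C(q) ∨ ¬B(k) ∨ ¬B(l) ∨ ¬B(n) ∧ ¬B(m) ∧ C(p))
The quantifier ∃p sits under an odd number of negations (counting the antecedent side of each →), so it flips to ∀p.

universal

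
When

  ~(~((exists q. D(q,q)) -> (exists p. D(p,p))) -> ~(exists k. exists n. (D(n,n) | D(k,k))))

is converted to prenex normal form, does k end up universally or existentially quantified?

Eliminate → and ↔ using ¬ and ∨.
  ~(~~(~(exists q. D(q,q)) | (exists p. D(p,p))) | ~(exists k. exists n. (D(n,n) | D(k,k))))
Push ¬ through the quantifiers and connectives to reach negation normal form:
  (exists q. D(q,q)) & (forall p. ~D(p,p)) & (exists k. exists n. (D(n,n) | D(k,k)))
Pull the quantifiers to the front (each side's bound variable is not free in the other side):
  exists q. forall p. exists k. exists n. (D(q,q) & ~D(p,p) & (D(n,n) | D(k,k)))
The quantifier exists k sits under an even number of negations (counting the antecedent side of each →), so it remains existential.

existential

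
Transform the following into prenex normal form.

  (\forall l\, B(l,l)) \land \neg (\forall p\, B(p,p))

\forall l\, \exists p\, (B(l,l) \land \neg B(p,p))

Drive negations inward (¬∀x A ≡ ∃x ¬A, ¬∃x A ≡ ∀x ¬A, De Morgan for ∧/∨):
  (\forall l\, B(l,l)) \land (\exists p\, \neg B(p,p))
Extract every quantifier outward, since the variables are now distinct and don't occur free across branches:
  \forall l\, \exists p\, (B(l,l) \land \neg B(p,p))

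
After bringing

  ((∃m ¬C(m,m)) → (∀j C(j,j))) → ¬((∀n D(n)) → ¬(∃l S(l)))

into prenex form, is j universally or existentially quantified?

existential

Rewrite implications/biconditionals: A → B as ¬A ∨ B.
  ¬(¬(∃m ¬C(m,m)) ∨ (∀j C(j,j))) ∨ ¬(¬(∀n D(n)) ∨ ¬(∃l S(l)))
Move each ¬ inward, flipping quantifiers it crosses:
  (∃m ¬C(m,m)) ∧ (∃j ¬C(j,j)) ∨ (∀n D(n)) ∧ (∃l S(l))
All bound variables are already distinct, so no renaming is needed.
Extract every quantifier outward, since the variables are now distinct and don't occur free across branches:
  ∃m ∃j ∀n ∃l (¬C(m,m) ∧ ¬C(j,j) ∨ D(n) ∧ S(l))
The quantifier ∀j sits under an odd number of negations (counting the antecedent side of each →), so it flips to ∃j.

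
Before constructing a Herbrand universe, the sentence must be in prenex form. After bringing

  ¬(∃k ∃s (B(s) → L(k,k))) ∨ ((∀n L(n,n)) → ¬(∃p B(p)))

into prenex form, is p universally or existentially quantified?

Rewrite implications/biconditionals: A → B as ¬A ∨ B.
  ¬(∃k ∃s (¬B(s) ∨ L(k,k))) ∨ ¬(∀n L(n,n)) ∨ ¬(∃p B(p))
Move each ¬ inward, flipping quantifiers it crosses:
  (∀k ∀s (B(s) ∧ ¬L(k,k))) ∨ (∃n ¬L(n,n)) ∨ (∀p ¬B(p))
Finally move all quantifiers to the prefix:
  ∀k ∀s ∃n ∀p (B(s) ∧ ¬L(k,k) ∨ ¬L(n,n) ∨ ¬B(p))
The quantifier ∃p sits under an odd number of negations (counting the antecedent side of each →), so it flips to ∀p.

universal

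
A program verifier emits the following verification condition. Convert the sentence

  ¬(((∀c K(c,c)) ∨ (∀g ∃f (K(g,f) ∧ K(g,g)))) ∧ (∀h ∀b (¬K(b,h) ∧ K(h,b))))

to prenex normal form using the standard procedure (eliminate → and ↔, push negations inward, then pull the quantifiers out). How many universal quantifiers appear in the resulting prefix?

Drive negations inward (¬∀x A ≡ ∃x ¬A, ¬∃x A ≡ ∀x ¬A, De Morgan for ∧/∨):
  (∃c ¬K(c,c)) ∧ (∃g ∀f (¬K(g,f) ∨ ¬K(g,g))) ∨ (∃h ∃b (K(b,h) ∨ ¬K(h,b)))
All bound variables are already distinct, so no renaming is needed.
Pull the quantifiers to the front (each side's bound variable is not free in the other side):
  ∃c ∃g ∀f ∃h ∃b (¬K(c,c) ∧ (¬K(g,f) ∨ ¬K(g,g)) ∨ K(b,h) ∨ ¬K(h,b))
The prefix is ∃c ∃g ∀f ∃h ∃b: 1 universal, 4 existential.

1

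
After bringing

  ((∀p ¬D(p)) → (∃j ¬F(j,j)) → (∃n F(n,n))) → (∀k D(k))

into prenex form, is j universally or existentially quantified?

existential

Eliminate → and ↔ using ¬ and ∨.
  ¬(¬(∀p ¬D(p)) ∨ ¬(∃j ¬F(j,j)) ∨ (∃n F(n,n))) ∨ (∀k D(k))
Move each ¬ inward, flipping quantifiers it crosses:
  (∀p ¬D(p)) ∧ (∃j ¬F(j,j)) ∧ (∀n ¬F(n,n)) ∨ (∀k D(k))
Pull the quantifiers to the front (each side's bound variable is not free in the other side):
  ∀p ∃j ∀n ∀k (¬D(p) ∧ ¬F(j,j) ∧ ¬F(n,n) ∨ D(k))
The quantifier ∃j sits under an even number of negations (counting the antecedent side of each →), so it remains existential.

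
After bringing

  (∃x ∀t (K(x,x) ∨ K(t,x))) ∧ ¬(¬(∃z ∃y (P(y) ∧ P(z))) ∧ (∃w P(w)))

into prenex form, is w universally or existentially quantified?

universal

Push ¬ through the quantifiers and connectives to reach negation normal form:
  (∃x ∀t (K(x,x) ∨ K(t,x))) ∧ ((∃z ∃y (P(y) ∧ P(z))) ∨ (∀w ¬P(w)))
Extract every quantifier outward, since the variables are now distinct and don't occur free across branches:
  ∃x ∀t ∃z ∃y ∀w ((K(x,x) ∨ K(t,x)) ∧ (P(y) ∧ P(z) ∨ ¬P(w)))
The quantifier ∃w sits under an odd number of negations, so it flips to ∀w.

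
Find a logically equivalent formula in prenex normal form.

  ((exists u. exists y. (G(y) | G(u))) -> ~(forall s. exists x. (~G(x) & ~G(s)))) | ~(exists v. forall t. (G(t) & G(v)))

Rewrite implications/biconditionals: A → B as ¬A ∨ B.
  ~(exists u. exists y. (G(y) | G(u))) | ~(forall s. exists x. (~G(x) & ~G(s))) | ~(exists v. forall t. (G(t) & G(v)))
Move each ¬ inward, flipping quantifiers it crosses:
  (forall u. forall y. (~G(y) & ~G(u))) | (exists s. forall x. (G(x) | G(s))) | (forall v. exists t. (~G(t) | ~G(v)))
Pull the quantifiers to the front (each side's bound variable is not free in the other side):
  forall u. forall y. exists s. forall x. forall v. exists t. (~G(y) & ~G(u) | G(x) | G(s) | ~G(t) | ~G(v))

forall u. forall y. exists s. forall x. forall v. exists t. (~G(y) & ~G(u) | G(x) | G(s) | ~G(t) | ~G(v))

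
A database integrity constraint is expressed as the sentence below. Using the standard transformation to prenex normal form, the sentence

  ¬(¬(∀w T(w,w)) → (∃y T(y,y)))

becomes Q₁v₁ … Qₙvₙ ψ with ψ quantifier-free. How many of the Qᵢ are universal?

Eliminate → and ↔ using ¬ and ∨.
  ¬(¬¬(∀w T(w,w)) ∨ (∃y T(y,y)))
Drive negations inward (¬∀x A ≡ ∃x ¬A, ¬∃x A ≡ ∀x ¬A, De Morgan for ∧/∨):
  (∃w ¬T(w,w)) ∧ (∀y ¬T(y,y))
All bound variables are already distinct, so no renaming is needed.
Extract every quantifier outward, since the variables are now distinct and don't occur free across branches:
  ∃w ∀y (¬T(w,w) ∧ ¬T(y,y))
The prefix is ∃w ∀y: 1 universal, 1 existential.

1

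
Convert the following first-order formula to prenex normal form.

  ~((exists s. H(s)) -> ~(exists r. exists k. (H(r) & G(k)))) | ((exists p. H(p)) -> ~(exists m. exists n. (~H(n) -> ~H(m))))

exists s. exists r. exists k. forall p. forall m. forall n. (H(s) & H(r) & G(k) | ~H(p) | ~H(n) & H(m))

First replace A → B with ¬A ∨ B.
  ~(~(exists s. H(s)) | ~(exists r. exists k. (H(r) & G(k)))) | ~(exists p. H(p)) | ~(exists m. exists n. (~~H(n) | ~H(m)))
Push ¬ through the quantifiers and connectives to reach negation normal form:
  (exists s. H(s)) & (exists r. exists k. (H(r) & G(k))) | (forall p. ~H(p)) | (forall m. forall n. (~H(n) & H(m)))
All bound variables are already distinct, so no renaming is needed.
Pull the quantifiers to the front (each side's bound variable is not free in the other side):
  exists s. exists r. exists k. forall p. forall m. forall n. (H(s) & H(r) & G(k) | ~H(p) | ~H(n) & H(m))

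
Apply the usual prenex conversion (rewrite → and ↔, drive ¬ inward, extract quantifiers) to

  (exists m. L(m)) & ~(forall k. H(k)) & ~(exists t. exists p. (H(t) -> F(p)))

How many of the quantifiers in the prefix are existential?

First replace A → B with ¬A ∨ B.
  (exists m. L(m)) & ~(forall k. H(k)) & ~(exists t. exists p. (~H(t) | F(p)))
Drive negations inward (¬∀x A ≡ ∃x ¬A, ¬∃x A ≡ ∀x ¬A, De Morgan for ∧/∨):
  (exists m. L(m)) & (exists k. ~H(k)) & (forall t. forall p. (H(t) & ~F(p)))
All bound variables are already distinct, so no renaming is needed.
Extract every quantifier outward, since the variables are now distinct and don't occur free across branches:
  exists m. exists k. forall t. forall p. (L(m) & ~H(k) & H(t) & ~F(p))
The prefix is exists m exists k forall t forall p: 2 universal, 2 existential.

2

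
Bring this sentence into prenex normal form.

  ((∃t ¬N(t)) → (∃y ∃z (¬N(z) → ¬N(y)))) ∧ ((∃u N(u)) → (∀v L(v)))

∀t ∃y ∃z ∀u ∀v ((N(t) ∨ N(z) ∨ ¬N(y)) ∧ (¬N(u) ∨ L(v)))

Rewrite implications/biconditionals: A → B as ¬A ∨ B.
  (¬(∃t ¬N(t)) ∨ (∃y ∃z (¬¬N(z) ∨ ¬N(y)))) ∧ (¬(∃u N(u)) ∨ (∀v L(v)))
Move each ¬ inward, flipping quantifiers it crosses:
  ((∀t N(t)) ∨ (∃y ∃z (N(z) ∨ ¬N(y)))) ∧ ((∀u ¬N(u)) ∨ (∀v L(v)))
Finally move all quantifiers to the prefix:
  ∀t ∃y ∃z ∀u ∀v ((N(t) ∨ N(z) ∨ ¬N(y)) ∧ (¬N(u) ∨ L(v)))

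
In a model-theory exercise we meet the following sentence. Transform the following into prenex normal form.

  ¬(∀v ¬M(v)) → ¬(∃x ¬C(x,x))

∀v ∀x (¬M(v) ∨ C(x,x))

Eliminate → and ↔ using ¬ and ∨.
  ¬¬(∀v ¬M(v)) ∨ ¬(∃x ¬C(x,x))
Push ¬ through the quantifiers and connectives to reach negation normal form:
  (∀v ¬M(v)) ∨ (∀x C(x,x))
All bound variables are already distinct, so no renaming is needed.
Extract every quantifier outward, since the variables are now distinct and don't occur free across branches:
  ∀v ∀x (¬M(v) ∨ C(x,x))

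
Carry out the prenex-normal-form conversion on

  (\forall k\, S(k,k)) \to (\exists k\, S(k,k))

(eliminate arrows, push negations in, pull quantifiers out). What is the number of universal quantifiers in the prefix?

0

Rewrite implications/biconditionals: A → B as ¬A ∨ B.
  \neg (\forall k\, S(k,k)) \lor (\exists k\, S(k,k))
Push ¬ through the quantifiers and connectives to reach negation normal form:
  (\exists k\, \neg S(k,k)) \lor (\exists k\, S(k,k))
Standardize variables apart so no two quantifiers bind the same name: k↦y1.
  (\exists k\, \neg S(k,k)) \lor (\exists y1\, S(y1,y1))
Pull the quantifiers to the front (each side's bound variable is not free in the other side):
  \exists k\, \exists y1\, (\neg S(k,k) \lor S(y1,y1))
The prefix is \exists k \exists y1: 0 universal, 2 existential.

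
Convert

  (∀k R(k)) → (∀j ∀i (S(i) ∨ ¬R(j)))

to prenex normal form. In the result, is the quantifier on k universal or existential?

Rewrite implications/biconditionals: A → B as ¬A ∨ B.
  ¬(∀k R(k)) ∨ (∀j ∀i (S(i) ∨ ¬R(j)))
Move each ¬ inward, flipping quantifiers it crosses:
  (∃k ¬R(k)) ∨ (∀j ∀i (S(i) ∨ ¬R(j)))
All bound variables are already distinct, so no renaming is needed.
Finally move all quantifiers to the prefix:
  ∃k ∀j ∀i (¬R(k) ∨ S(i) ∨ ¬R(j))
The quantifier ∀k sits under an odd number of negations (counting the antecedent side of each →), so it flips to ∃k.

existential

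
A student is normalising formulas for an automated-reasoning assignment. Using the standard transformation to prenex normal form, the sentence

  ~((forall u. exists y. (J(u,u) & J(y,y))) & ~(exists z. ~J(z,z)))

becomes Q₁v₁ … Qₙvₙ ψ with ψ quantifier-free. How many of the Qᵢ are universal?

1

Push ¬ through the quantifiers and connectives to reach negation normal form:
  (exists u. forall y. (~J(u,u) | ~J(y,y))) | (exists z. ~J(z,z))
All bound variables are already distinct, so no renaming is needed.
Finally move all quantifiers to the prefix:
  exists u. forall y. exists z. (~J(u,u) | ~J(y,y) | ~J(z,z))
The prefix is exists u forall y exists z: 1 universal, 2 existential.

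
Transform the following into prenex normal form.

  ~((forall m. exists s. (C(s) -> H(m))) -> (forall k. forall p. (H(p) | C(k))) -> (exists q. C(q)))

forall m. exists s. forall k. forall p. forall q. ((~C(s) | H(m)) & (H(p) | C(k)) & ~C(q))

Rewrite implications/biconditionals: A → B as ¬A ∨ B.
  ~(~(forall m. exists s. (~C(s) | H(m))) | ~(forall k. forall p. (H(p) | C(k))) | (exists q. C(q)))
Drive negations inward (¬∀x A ≡ ∃x ¬A, ¬∃x A ≡ ∀x ¬A, De Morgan for ∧/∨):
  (forall m. exists s. (~C(s) | H(m))) & (forall k. forall p. (H(p) | C(k))) & (forall q. ~C(q))
All bound variables are already distinct, so no renaming is needed.
Pull the quantifiers to the front (each side's bound variable is not free in the other side):
  forall m. exists s. forall k. forall p. forall q. ((~C(s) | H(m)) & (H(p) | C(k)) & ~C(q))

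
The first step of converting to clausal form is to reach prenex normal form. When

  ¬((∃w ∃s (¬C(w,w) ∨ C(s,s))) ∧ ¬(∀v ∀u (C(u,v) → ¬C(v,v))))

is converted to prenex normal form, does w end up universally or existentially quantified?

Eliminate → and ↔ using ¬ and ∨.
  ¬((∃w ∃s (¬C(w,w) ∨ C(s,s))) ∧ ¬(∀v ∀u (¬C(u,v) ∨ ¬C(v,v))))
Push ¬ through the quantifiers and connectives to reach negation normal form:
  (∀w ∀s (C(w,w) ∧ ¬C(s,s))) ∨ (∀v ∀u (¬C(u,v) ∨ ¬C(v,v)))
Pull the quantifiers to the front (each side's bound variable is not free in the other side):
  ∀w ∀s ∀v ∀u (C(w,w) ∧ ¬C(s,s) ∨ ¬C(u,v) ∨ ¬C(v,v))
The quantifier ∃w sits under an odd number of negations (counting the antecedent side of each →), so it flips to ∀w.

universal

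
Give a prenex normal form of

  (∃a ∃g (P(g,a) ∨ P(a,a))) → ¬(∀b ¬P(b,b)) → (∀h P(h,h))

∀a ∀g ∀b ∀h (¬P(g,a) ∧ ¬P(a,a) ∨ ¬P(b,b) ∨ P(h,h))

First replace A → B with ¬A ∨ B.
  ¬(∃a ∃g (P(g,a) ∨ P(a,a))) ∨ ¬¬(∀b ¬P(b,b)) ∨ (∀h P(h,h))
Drive negations inward (¬∀x A ≡ ∃x ¬A, ¬∃x A ≡ ∀x ¬A, De Morgan for ∧/∨):
  (∀a ∀g (¬P(g,a) ∧ ¬P(a,a))) ∨ (∀b ¬P(b,b)) ∨ (∀h P(h,h))
All bound variables are already distinct, so no renaming is needed.
Finally move all quantifiers to the prefix:
  ∀a ∀g ∀b ∀h (¬P(g,a) ∧ ¬P(a,a) ∨ ¬P(b,b) ∨ P(h,h))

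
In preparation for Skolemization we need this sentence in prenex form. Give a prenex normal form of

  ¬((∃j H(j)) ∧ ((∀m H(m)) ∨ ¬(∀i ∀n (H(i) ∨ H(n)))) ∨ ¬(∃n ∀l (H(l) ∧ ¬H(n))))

∀j ∃m ∀i ∀n ∃u ∀l ((¬H(j) ∨ ¬H(m) ∧ (H(i) ∨ H(n))) ∧ H(l) ∧ ¬H(u))

Push ¬ through the quantifiers and connectives to reach negation normal form:
  ((∀j ¬H(j)) ∨ (∃m ¬H(m)) ∧ (∀i ∀n (H(i) ∨ H(n)))) ∧ (∃n ∀l (H(l) ∧ ¬H(n)))
Give each quantifier a distinct variable: n↦u.
  ((∀j ¬H(j)) ∨ (∃m ¬H(m)) ∧ (∀i ∀n (H(i) ∨ H(n)))) ∧ (∃u ∀l (H(l) ∧ ¬H(u)))
Pull the quantifiers to the front (each side's bound variable is not free in the other side):
  ∀j ∃m ∀i ∀n ∃u ∀l ((¬H(j) ∨ ¬H(m) ∧ (H(i) ∨ H(n))) ∧ H(l) ∧ ¬H(u))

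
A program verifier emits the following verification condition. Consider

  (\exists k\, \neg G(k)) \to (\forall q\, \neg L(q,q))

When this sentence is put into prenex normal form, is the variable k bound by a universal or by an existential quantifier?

Eliminate → and ↔ using ¬ and ∨.
  \neg (\exists k\, \neg G(k)) \lor (\forall q\, \neg L(q,q))
Push ¬ through the quantifiers and connectives to reach negation normal form:
  (\forall k\, G(k)) \lor (\forall q\, \neg L(q,q))
Pull the quantifiers to the front (each side's bound variable is not free in the other side):
  \forall k\, \forall q\, (G(k) \lor \neg L(q,q))
The quantifier \exists k sits under an odd number of negations (counting the antecedent side of each →), so it flips to \forall k.

universal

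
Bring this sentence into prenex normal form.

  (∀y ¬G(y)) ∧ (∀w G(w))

Finally move all quantifiers to the prefix:
  ∀y ∀w (¬G(y) ∧ G(w))

∀y ∀w (¬G(y) ∧ G(w))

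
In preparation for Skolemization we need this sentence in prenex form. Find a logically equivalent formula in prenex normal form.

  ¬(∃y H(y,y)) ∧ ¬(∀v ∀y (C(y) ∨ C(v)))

Drive negations inward (¬∀x A ≡ ∃x ¬A, ¬∃x A ≡ ∀x ¬A, De Morgan for ∧/∨):
  (∀y ¬H(y,y)) ∧ (∃v ∃y (¬C(y) ∧ ¬C(v)))
Give each quantifier a distinct variable: y↦a.
  (∀y ¬H(y,y)) ∧ (∃v ∃a (¬C(a) ∧ ¬C(v)))
Finally move all quantifiers to the prefix:
  ∀y ∃v ∃a (¬H(y,y) ∧ ¬C(a) ∧ ¬C(v))

∀y ∃v ∃a (¬H(y,y) ∧ ¬C(a) ∧ ¬C(v))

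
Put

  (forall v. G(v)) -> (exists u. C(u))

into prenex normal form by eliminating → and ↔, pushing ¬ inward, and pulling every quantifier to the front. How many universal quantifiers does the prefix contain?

Eliminate → and ↔ using ¬ and ∨.
  ~(forall v. G(v)) | (exists u. C(u))
Drive negations inward (¬∀x A ≡ ∃x ¬A, ¬∃x A ≡ ∀x ¬A, De Morgan for ∧/∨):
  (exists v. ~G(v)) | (exists u. C(u))
Pull the quantifiers to the front (each side's bound variable is not free in the other side):
  exists v. exists u. (~G(v) | C(u))
The prefix is exists v exists u: 0 universal, 2 existential.

0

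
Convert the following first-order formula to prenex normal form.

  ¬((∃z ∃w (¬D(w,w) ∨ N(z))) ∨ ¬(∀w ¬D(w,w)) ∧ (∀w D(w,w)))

Drive negations inward (¬∀x A ≡ ∃x ¬A, ¬∃x A ≡ ∀x ¬A, De Morgan for ∧/∨):
  (∀z ∀w (D(w,w) ∧ ¬N(z))) ∧ ((∀w ¬D(w,w)) ∨ (∃w ¬D(w,w)))
Rename bound variables to avoid capture: w↦z1, w↦x.
  (∀z ∀w (D(w,w) ∧ ¬N(z))) ∧ ((∀z1 ¬D(z1,z1)) ∨ (∃x ¬D(x,x)))
Pull the quantifiers to the front (each side's bound variable is not free in the other side):
  ∀z ∀w ∀z1 ∃x (D(w,w) ∧ ¬N(z) ∧ (¬D(z1,z1) ∨ ¬D(x,x)))

∀z ∀w ∀z1 ∃x (D(w,w) ∧ ¬N(z) ∧ (¬D(z1,z1) ∨ ¬D(x,x)))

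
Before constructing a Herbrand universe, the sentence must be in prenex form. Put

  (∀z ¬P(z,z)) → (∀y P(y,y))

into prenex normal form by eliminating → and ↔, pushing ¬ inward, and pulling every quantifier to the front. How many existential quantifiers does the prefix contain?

First replace A → B with ¬A ∨ B.
  ¬(∀z ¬P(z,z)) ∨ (∀y P(y,y))
Move each ¬ inward, flipping quantifiers it crosses:
  (∃z P(z,z)) ∨ (∀y P(y,y))
Pull the quantifiers to the front (each side's bound variable is not free in the other side):
  ∃z ∀y (P(z,z) ∨ P(y,y))
The prefix is ∃z ∀y: 1 universal, 1 existential.

1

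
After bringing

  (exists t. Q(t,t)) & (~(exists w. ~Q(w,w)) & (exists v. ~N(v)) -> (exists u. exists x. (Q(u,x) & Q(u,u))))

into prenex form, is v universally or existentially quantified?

universal

Rewrite implications/biconditionals: A → B as ¬A ∨ B.
  (exists t. Q(t,t)) & (~(~(exists w. ~Q(w,w)) & (exists v. ~N(v))) | (exists u. exists x. (Q(u,x) & Q(u,u))))
Push ¬ through the quantifiers and connectives to reach negation normal form:
  (exists t. Q(t,t)) & ((exists w. ~Q(w,w)) | (forall v. N(v)) | (exists u. exists x. (Q(u,x) & Q(u,u))))
All bound variables are already distinct, so no renaming is needed.
Pull the quantifiers to the front (each side's bound variable is not free in the other side):
  exists t. exists w. forall v. exists u. exists x. (Q(t,t) & (~Q(w,w) | N(v) | Q(u,x) & Q(u,u)))
The quantifier exists v sits under an odd number of negations (counting the antecedent side of each →), so it flips to forall v.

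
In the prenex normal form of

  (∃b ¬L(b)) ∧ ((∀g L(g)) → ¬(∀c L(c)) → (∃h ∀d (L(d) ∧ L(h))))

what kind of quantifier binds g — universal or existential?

Rewrite implications/biconditionals: A → B as ¬A ∨ B.
  (∃b ¬L(b)) ∧ (¬(∀g L(g)) ∨ ¬¬(∀c L(c)) ∨ (∃h ∀d (L(d) ∧ L(h))))
Move each ¬ inward, flipping quantifiers it crosses:
  (∃b ¬L(b)) ∧ ((∃g ¬L(g)) ∨ (∀c L(c)) ∨ (∃h ∀d (L(d) ∧ L(h))))
All bound variables are already distinct, so no renaming is needed.
Extract every quantifier outward, since the variables are now distinct and don't occur free across branches:
  ∃b ∃g ∀c ∃h ∀d (¬L(b) ∧ (¬L(g) ∨ L(c) ∨ L(d) ∧ L(h)))
The quantifier ∀g sits under an odd number of negations (counting the antecedent side of each →), so it flips to ∃g.

existential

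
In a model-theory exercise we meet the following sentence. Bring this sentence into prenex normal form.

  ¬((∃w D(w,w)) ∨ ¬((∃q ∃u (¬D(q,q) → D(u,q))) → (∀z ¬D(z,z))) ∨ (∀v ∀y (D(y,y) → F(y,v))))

Eliminate → and ↔ using ¬ and ∨.
  ¬((∃w D(w,w)) ∨ ¬(¬(∃q ∃u (¬¬D(q,q) ∨ D(u,q))) ∨ (∀z ¬D(z,z))) ∨ (∀v ∀y (¬D(y,y) ∨ F(y,v))))
Move each ¬ inward, flipping quantifiers it crosses:
  (∀w ¬D(w,w)) ∧ ((∀q ∀u (¬D(q,q) ∧ ¬D(u,q))) ∨ (∀z ¬D(z,z))) ∧ (∃v ∃y (D(y,y) ∧ ¬F(y,v)))
All bound variables are already distinct, so no renaming is needed.
Finally move all quantifiers to the prefix:
  ∀w ∀q ∀u ∀z ∃v ∃y (¬D(w,w) ∧ (¬D(q,q) ∧ ¬D(u,q) ∨ ¬D(z,z)) ∧ D(y,y) ∧ ¬F(y,v))

∀w ∀q ∀u ∀z ∃v ∃y (¬D(w,w) ∧ (¬D(q,q) ∧ ¬D(u,q) ∨ ¬D(z,z)) ∧ D(y,y) ∧ ¬F(y,v))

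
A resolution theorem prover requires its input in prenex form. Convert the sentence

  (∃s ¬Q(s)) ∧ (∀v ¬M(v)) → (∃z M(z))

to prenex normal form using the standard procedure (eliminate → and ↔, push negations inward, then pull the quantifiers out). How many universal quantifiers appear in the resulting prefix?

1

Eliminate → and ↔ using ¬ and ∨.
  ¬((∃s ¬Q(s)) ∧ (∀v ¬M(v))) ∨ (∃z M(z))
Push ¬ through the quantifiers and connectives to reach negation normal form:
  (∀s Q(s)) ∨ (∃v M(v)) ∨ (∃z M(z))
All bound variables are already distinct, so no renaming is needed.
Pull the quantifiers to the front (each side's bound variable is not free in the other side):
  ∀s ∃v ∃z (Q(s) ∨ M(v) ∨ M(z))
The prefix is ∀s ∃v ∃z: 1 universal, 2 existential.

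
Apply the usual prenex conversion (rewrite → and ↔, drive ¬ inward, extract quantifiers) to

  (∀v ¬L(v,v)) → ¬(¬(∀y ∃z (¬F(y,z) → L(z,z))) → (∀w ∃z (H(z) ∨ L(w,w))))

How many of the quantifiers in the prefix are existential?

Rewrite implications/biconditionals: A → B as ¬A ∨ B.
  ¬(∀v ¬L(v,v)) ∨ ¬(¬¬(∀y ∃z (¬¬F(y,z) ∨ L(z,z))) ∨ (∀w ∃z (H(z) ∨ L(w,w))))
Push ¬ through the quantifiers and connectives to reach negation normal form:
  (∃v L(v,v)) ∨ (∃y ∀z (¬F(y,z) ∧ ¬L(z,z))) ∧ (∃w ∀z (¬H(z) ∧ ¬L(w,w)))
Rename bound variables to avoid capture: z↦x1.
  (∃v L(v,v)) ∨ (∃y ∀z (¬F(y,z) ∧ ¬L(z,z))) ∧ (∃w ∀x1 (¬H(x1) ∧ ¬L(w,w)))
Pull the quantifiers to the front (each side's bound variable is not free in the other side):
  ∃v ∃y ∀z ∃w ∀x1 (L(v,v) ∨ ¬F(y,z) ∧ ¬L(z,z) ∧ ¬H(x1) ∧ ¬L(w,w))
The prefix is ∃v ∃y ∀z ∃w ∀x1: 2 universal, 3 existential.

3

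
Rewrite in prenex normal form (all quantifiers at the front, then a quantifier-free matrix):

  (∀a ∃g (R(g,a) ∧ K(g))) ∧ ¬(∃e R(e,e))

∀a ∃g ∀e (R(g,a) ∧ K(g) ∧ ¬R(e,e))

Push ¬ through the quantifiers and connectives to reach negation normal form:
  (∀a ∃g (R(g,a) ∧ K(g))) ∧ (∀e ¬R(e,e))
All bound variables are already distinct, so no renaming is needed.
Finally move all quantifiers to the prefix:
  ∀a ∃g ∀e (R(g,a) ∧ K(g) ∧ ¬R(e,e))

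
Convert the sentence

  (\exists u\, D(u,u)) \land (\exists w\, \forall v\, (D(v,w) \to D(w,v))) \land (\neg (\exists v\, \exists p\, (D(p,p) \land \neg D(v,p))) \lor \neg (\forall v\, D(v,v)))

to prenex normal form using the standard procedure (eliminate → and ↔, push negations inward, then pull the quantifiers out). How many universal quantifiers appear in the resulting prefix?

3

First replace A → B with ¬A ∨ B.
  (\exists u\, D(u,u)) \land (\exists w\, \forall v\, (\neg D(v,w) \lor D(w,v))) \land (\neg (\exists v\, \exists p\, (D(p,p) \land \neg D(v,p))) \lor \neg (\forall v\, D(v,v)))
Drive negations inward (¬∀x A ≡ ∃x ¬A, ¬∃x A ≡ ∀x ¬A, De Morgan for ∧/∨):
  (\exists u\, D(u,u)) \land (\exists w\, \forall v\, (\neg D(v,w) \lor D(w,v))) \land ((\forall v\, \forall p\, (\neg D(p,p) \lor D(v,p))) \lor (\exists v\, \neg D(v,v)))
Standardize variables apart so no two quantifiers bind the same name: v↦z, v↦x.
  (\exists u\, D(u,u)) \land (\exists w\, \forall v\, (\neg D(v,w) \lor D(w,v))) \land ((\forall z\, \forall p\, (\neg D(p,p) \lor D(z,p))) \lor (\exists x\, \neg D(x,x)))
Pull the quantifiers to the front (each side's bound variable is not free in the other side):
  \exists u\, \exists w\, \forall v\, \forall z\, \forall p\, \exists x\, (D(u,u) \land (\neg D(v,w) \lor D(w,v)) \land (\neg D(p,p) \lor D(z,p) \lor \neg D(x,x)))
The prefix is \exists u \exists w \forall v \forall z \forall p \exists x: 3 universal, 3 existential.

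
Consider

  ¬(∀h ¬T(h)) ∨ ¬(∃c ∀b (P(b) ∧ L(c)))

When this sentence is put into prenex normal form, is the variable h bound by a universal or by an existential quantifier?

existential

Push ¬ through the quantifiers and connectives to reach negation normal form:
  (∃h T(h)) ∨ (∀c ∃b (¬P(b) ∨ ¬L(c)))
Pull the quantifiers to the front (each side's bound variable is not free in the other side):
  ∃h ∀c ∃b (T(h) ∨ ¬P(b) ∨ ¬L(c))
The quantifier ∀h sits under an odd number of negations, so it flips to ∃h.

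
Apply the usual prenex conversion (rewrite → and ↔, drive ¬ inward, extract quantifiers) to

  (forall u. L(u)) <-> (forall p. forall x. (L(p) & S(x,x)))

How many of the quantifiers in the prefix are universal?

First replace A → B with ¬A ∨ B; A ↔ B as (¬A ∨ B) ∧ (¬B ∨ A).
  (~(forall u. L(u)) | (forall p. forall x. (L(p) & S(x,x)))) & (~(forall p. forall x. (L(p) & S(x,x))) | (forall u. L(u)))
Drive negations inward (¬∀x A ≡ ∃x ¬A, ¬∃x A ≡ ∀x ¬A, De Morgan for ∧/∨):
  ((exists u. ~L(u)) | (forall p. forall x. (L(p) & S(x,x)))) & ((exists p. exists x. (~L(p) | ~S(x,x))) | (forall u. L(u)))
Give each quantifier a distinct variable: p↦x1, x↦y1, u↦q.
  ((exists u. ~L(u)) | (forall p. forall x. (L(p) & S(x,x)))) & ((exists x1. exists y1. (~L(x1) | ~S(y1,y1))) | (forall q. L(q)))
Finally move all quantifiers to the prefix:
  exists u. forall p. forall x. exists x1. exists y1. forall q. ((~L(u) | L(p) & S(x,x)) & (~L(x1) | ~S(y1,y1) | L(q)))
The prefix is exists u forall p forall x exists x1 exists y1 forall q: 3 universal, 3 existential.

3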